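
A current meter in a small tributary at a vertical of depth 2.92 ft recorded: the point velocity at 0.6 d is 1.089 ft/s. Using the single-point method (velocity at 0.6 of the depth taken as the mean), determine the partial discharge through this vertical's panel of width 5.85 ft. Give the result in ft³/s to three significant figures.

18.6 ft³/s

v̄ = v₀.₆ = 1.089 ft/s
q = v̄ × d × w = 1.089 × 2.92 × 5.85 = 18.60 ft³/s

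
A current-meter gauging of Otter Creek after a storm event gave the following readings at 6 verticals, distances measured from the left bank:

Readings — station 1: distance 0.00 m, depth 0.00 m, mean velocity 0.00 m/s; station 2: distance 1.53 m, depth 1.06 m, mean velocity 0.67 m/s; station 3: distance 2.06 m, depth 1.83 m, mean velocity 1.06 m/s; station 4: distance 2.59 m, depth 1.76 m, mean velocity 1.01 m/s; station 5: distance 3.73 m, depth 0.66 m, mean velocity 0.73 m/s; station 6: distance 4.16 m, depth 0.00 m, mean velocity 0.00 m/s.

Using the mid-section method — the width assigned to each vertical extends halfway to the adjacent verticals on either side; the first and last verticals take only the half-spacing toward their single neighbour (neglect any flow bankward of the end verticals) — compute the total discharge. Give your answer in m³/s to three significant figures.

w_2 = (2.06 − 0.00)/2 = 1.03 m; q_2 = 0.67 × 1.06 × 1.03 = 0.7315 m³/s
w_3 = (2.59 − 1.53)/2 = 0.53 m; q_3 = 1.06 × 1.83 × 0.53 = 1.028 m³/s
w_4 = (3.73 − 2.06)/2 = 0.835 m; q_4 = 1.01 × 1.76 × 0.835 = 1.484 m³/s
w_5 = (4.16 − 2.59)/2 = 0.785 m; q_5 = 0.73 × 0.66 × 0.785 = 0.3782 m³/s
Stations 1, 6 contribute zero (depth or velocity is 0).
Q = Σ qᵢ = 3.622 m³/s

3.62 m³/s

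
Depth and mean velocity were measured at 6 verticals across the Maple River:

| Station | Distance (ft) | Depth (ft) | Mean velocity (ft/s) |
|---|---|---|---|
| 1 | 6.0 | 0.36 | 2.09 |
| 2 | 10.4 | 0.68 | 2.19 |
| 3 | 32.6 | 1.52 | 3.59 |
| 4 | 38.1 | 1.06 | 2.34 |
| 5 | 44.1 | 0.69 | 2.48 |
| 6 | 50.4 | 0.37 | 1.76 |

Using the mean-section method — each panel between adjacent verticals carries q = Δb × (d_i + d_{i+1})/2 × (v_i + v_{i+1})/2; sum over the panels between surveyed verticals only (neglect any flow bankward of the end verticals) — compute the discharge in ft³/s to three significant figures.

116 ft³/s

Panel 1-2: Δb = 4.4 ft, d̄ = (0.36+0.68)/2 = 0.52, v̄ = (2.09+2.19)/2 = 2.14 → q = 4.4×0.52×2.14 = 4.896 ft³/s
Panel 2-3: Δb = 22.2 ft, d̄ = (0.68+1.52)/2 = 1.1, v̄ = (2.19+3.59)/2 = 2.89 → q = 22.2×1.1×2.89 = 70.57 ft³/s
Panel 3-4: Δb = 5.5 ft, d̄ = (1.52+1.06)/2 = 1.29, v̄ = (3.59+2.34)/2 = 2.965 → q = 5.5×1.29×2.965 = 21.04 ft³/s
Panel 4-5: Δb = 6 ft, d̄ = (1.06+0.69)/2 = 0.875, v̄ = (2.34+2.48)/2 = 2.41 → q = 6×0.875×2.41 = 12.65 ft³/s
Panel 5-6: Δb = 6.3 ft, d̄ = (0.69+0.37)/2 = 0.53, v̄ = (2.48+1.76)/2 = 2.12 → q = 6.3×0.53×2.12 = 7.079 ft³/s
Q = Σ q = 116.2 ft³/s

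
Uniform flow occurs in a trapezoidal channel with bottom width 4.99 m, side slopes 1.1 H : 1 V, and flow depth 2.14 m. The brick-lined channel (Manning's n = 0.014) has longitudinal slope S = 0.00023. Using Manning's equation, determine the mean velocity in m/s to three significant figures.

1.35 m/s

A = (b + z·y)·y = (4.99 + 1.1×2.14)×2.14 = 15.72 m²
P = b + 2y√(1+z²) = 4.99 + 2×2.14×√(1+1.1²) = 11.35 m
R = A/P = 15.72/11.35 = 1.384 m
Q = (1/n)·A·R^(2/3)·S^(1/2) = (1/0.014) × 15.72 × 1.384^(2/3) × 0.00023^(1/2) = 21.15 m³/s
V = Q/A = 21.15/15.72 = 1.346 m/s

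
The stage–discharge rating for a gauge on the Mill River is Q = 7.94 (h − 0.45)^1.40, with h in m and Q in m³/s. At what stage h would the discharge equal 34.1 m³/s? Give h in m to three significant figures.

h − h₀ = (Q/C)^(1/b) = (34.1/7.94)^(1/1.40) = 2.832 m
h = 0.45 + 2.832 = 3.282 m

3.28 m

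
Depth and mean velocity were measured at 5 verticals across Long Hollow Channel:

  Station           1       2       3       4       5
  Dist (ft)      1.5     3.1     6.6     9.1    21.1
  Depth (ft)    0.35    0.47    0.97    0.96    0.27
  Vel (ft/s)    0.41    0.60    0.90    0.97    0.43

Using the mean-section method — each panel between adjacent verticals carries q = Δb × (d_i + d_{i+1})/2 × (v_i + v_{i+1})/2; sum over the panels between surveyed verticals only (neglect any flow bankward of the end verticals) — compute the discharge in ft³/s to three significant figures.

Panel 1-2: Δb = 1.6 ft, d̄ = (0.35+0.47)/2 = 0.41, v̄ = (0.41+0.60)/2 = 0.505 → q = 1.6×0.41×0.505 = 0.3313 ft³/s
Panel 2-3: Δb = 3.5 ft, d̄ = (0.47+0.97)/2 = 0.72, v̄ = (0.60+0.90)/2 = 0.75 → q = 3.5×0.72×0.75 = 1.890 ft³/s
Panel 3-4: Δb = 2.5 ft, d̄ = (0.97+0.96)/2 = 0.965, v̄ = (0.90+0.97)/2 = 0.935 → q = 2.5×0.965×0.935 = 2.256 ft³/s
Panel 4-5: Δb = 12 ft, d̄ = (0.96+0.27)/2 = 0.615, v̄ = (0.97+0.43)/2 = 0.7 → q = 12×0.615×0.7 = 5.166 ft³/s
Q = Σ q = 9.643 ft³/s

9.64 ft³/s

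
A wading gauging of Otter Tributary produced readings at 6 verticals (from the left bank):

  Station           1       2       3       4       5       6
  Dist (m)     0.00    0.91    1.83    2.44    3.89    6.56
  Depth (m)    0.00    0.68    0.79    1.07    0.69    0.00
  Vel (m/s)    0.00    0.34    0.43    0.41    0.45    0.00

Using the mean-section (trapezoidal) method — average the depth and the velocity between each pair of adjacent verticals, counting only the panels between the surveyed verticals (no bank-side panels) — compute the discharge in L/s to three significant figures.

Panel 1-2: Δb = 0.91 m, d̄ = (0.00+0.68)/2 = 0.34, v̄ = (0.00+0.34)/2 = 0.17 → q = 0.91×0.34×0.17 = 0.05260 m³/s
Panel 2-3: Δb = 0.92 m, d̄ = (0.68+0.79)/2 = 0.735, v̄ = (0.34+0.43)/2 = 0.385 → q = 0.92×0.735×0.385 = 0.2603 m³/s
Panel 3-4: Δb = 0.61 m, d̄ = (0.79+1.07)/2 = 0.93, v̄ = (0.43+0.41)/2 = 0.42 → q = 0.61×0.93×0.42 = 0.2383 m³/s
Panel 4-5: Δb = 1.45 m, d̄ = (1.07+0.69)/2 = 0.88, v̄ = (0.41+0.45)/2 = 0.43 → q = 1.45×0.88×0.43 = 0.5487 m³/s
Panel 5-6: Δb = 2.67 m, d̄ = (0.69+0.00)/2 = 0.345, v̄ = (0.45+0.00)/2 = 0.225 → q = 2.67×0.345×0.225 = 0.2073 m³/s
Q = Σ q = 1.307 m³/s
= 1.307 × 1000 = 1307 L/s

1310 L/s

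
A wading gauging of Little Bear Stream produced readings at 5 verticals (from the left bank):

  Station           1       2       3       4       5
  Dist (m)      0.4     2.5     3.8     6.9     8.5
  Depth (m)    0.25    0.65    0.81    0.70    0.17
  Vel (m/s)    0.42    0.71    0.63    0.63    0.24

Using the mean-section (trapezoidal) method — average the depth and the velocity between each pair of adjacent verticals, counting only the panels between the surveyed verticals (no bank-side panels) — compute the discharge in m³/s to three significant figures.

Panel 1-2: Δb = 2.1 m, d̄ = (0.25+0.65)/2 = 0.45, v̄ = (0.42+0.71)/2 = 0.565 → q = 2.1×0.45×0.565 = 0.5339 m³/s
Panel 2-3: Δb = 1.3 m, d̄ = (0.65+0.81)/2 = 0.73, v̄ = (0.71+0.63)/2 = 0.67 → q = 1.3×0.73×0.67 = 0.6358 m³/s
Panel 3-4: Δb = 3.1 m, d̄ = (0.81+0.70)/2 = 0.755, v̄ = (0.63+0.63)/2 = 0.63 → q = 3.1×0.755×0.63 = 1.475 m³/s
Panel 4-5: Δb = 1.6 m, d̄ = (0.70+0.17)/2 = 0.435, v̄ = (0.63+0.24)/2 = 0.435 → q = 1.6×0.435×0.435 = 0.3028 m³/s
Q = Σ q = 2.947 m³/s

2.95 m³/s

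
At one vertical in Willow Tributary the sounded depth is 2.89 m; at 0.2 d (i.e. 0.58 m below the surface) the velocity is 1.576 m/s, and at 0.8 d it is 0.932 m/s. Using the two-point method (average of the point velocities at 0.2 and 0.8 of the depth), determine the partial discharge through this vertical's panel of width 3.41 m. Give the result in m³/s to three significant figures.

12.4 m³/s

v̄ = (1.576 + 0.932) / 2 = 1.254 m/s
q = v̄ × d × w = 1.254 × 2.89 × 3.41 = 12.36 m³/s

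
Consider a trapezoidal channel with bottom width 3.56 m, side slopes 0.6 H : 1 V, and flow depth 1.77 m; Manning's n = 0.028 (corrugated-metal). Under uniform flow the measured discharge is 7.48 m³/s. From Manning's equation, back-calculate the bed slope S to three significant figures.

A = (b + z·y)·y = (3.56 + 0.6×1.77)×1.77 = 8.181 m²
P = b + 2y√(1+z²) = 3.56 + 2×1.77×√(1+0.6²) = 7.688 m
R = A/P = 8.181/7.688 = 1.064 m
S = (Q·n / (1·A·R^(2/3)))² = (7.48×0.028 / (1×8.181×1.042))² = 0.0006033

0.000603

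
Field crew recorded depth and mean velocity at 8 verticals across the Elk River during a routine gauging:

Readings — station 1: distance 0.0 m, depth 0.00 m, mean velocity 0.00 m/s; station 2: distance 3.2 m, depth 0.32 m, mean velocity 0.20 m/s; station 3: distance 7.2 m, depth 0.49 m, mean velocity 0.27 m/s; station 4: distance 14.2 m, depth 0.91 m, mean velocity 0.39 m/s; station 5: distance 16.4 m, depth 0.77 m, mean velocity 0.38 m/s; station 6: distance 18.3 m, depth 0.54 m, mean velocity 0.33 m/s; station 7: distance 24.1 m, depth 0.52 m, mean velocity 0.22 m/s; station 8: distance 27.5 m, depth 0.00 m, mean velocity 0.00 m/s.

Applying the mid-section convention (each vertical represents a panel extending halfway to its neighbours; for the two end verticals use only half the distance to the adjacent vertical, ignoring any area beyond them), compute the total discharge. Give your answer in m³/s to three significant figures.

w_2 = (7.2 − 0.0)/2 = 3.6 m; q_2 = 0.20 × 0.32 × 3.6 = 0.2304 m³/s
w_3 = (14.2 − 3.2)/2 = 5.5 m; q_3 = 0.27 × 0.49 × 5.5 = 0.7277 m³/s
w_4 = (16.4 − 7.2)/2 = 4.6 m; q_4 = 0.39 × 0.91 × 4.6 = 1.633 m³/s
w_5 = (18.3 − 14.2)/2 = 2.05 m; q_5 = 0.38 × 0.77 × 2.05 = 0.5998 m³/s
w_6 = (24.1 − 16.4)/2 = 3.85 m; q_6 = 0.33 × 0.54 × 3.85 = 0.6861 m³/s
w_7 = (27.5 − 18.3)/2 = 4.6 m; q_7 = 0.22 × 0.52 × 4.6 = 0.5262 m³/s
Stations 1, 8 contribute zero (depth or velocity is 0).
Q = Σ qᵢ = 4.403 m³/s

4.40 m³/s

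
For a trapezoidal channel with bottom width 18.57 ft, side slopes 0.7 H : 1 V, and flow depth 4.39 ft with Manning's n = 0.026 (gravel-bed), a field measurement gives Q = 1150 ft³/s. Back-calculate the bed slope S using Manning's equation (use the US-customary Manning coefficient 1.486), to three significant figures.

0.00934

A = (b + z·y)·y = (18.57 + 0.7×4.39)×4.39 = 95.01 ft²
P = b + 2y√(1+z²) = 18.57 + 2×4.39×√(1+0.7²) = 29.29 ft
R = A/P = 95.01/29.29 = 3.244 ft
S = (Q·n / (1.486·A·R^(2/3)))² = (1150×0.026 / (1.486×95.01×2.191))² = 0.009338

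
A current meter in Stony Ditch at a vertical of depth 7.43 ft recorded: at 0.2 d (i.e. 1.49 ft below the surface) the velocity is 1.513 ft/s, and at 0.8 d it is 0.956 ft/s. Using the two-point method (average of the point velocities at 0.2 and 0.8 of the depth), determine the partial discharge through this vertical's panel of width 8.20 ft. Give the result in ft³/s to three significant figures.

v̄ = (1.513 + 0.956) / 2 = 1.235 ft/s
q = v̄ × d × w = 1.235 × 7.43 × 8.20 = 75.21 ft³/s

75.2 ft³/s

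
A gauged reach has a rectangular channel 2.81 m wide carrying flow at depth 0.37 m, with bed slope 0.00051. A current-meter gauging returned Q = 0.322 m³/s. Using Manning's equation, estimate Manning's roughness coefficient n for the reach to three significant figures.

0.0322

A = b·y = 2.81 × 0.37 = 1.040 m²
P = b + 2y = 2.81 + 2×0.37 = 3.550 m
R = A/P = 1.040/3.550 = 0.2929 m
n = (1/Q)·A·R^(2/3)·S^(1/2) = (1/0.322) × 1.040 × 0.4410 × 0.02258 = 0.03216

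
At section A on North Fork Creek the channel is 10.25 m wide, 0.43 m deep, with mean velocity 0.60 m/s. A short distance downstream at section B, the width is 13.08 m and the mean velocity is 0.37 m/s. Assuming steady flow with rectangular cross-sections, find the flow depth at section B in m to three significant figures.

0.546 m

Q = A₁V₁ = (10.25×0.43) × 0.60 = 2.645 m³/s
d₂ = Q/(b₂ V₂) = 2.645/(13.08×0.37) = 0.5464 m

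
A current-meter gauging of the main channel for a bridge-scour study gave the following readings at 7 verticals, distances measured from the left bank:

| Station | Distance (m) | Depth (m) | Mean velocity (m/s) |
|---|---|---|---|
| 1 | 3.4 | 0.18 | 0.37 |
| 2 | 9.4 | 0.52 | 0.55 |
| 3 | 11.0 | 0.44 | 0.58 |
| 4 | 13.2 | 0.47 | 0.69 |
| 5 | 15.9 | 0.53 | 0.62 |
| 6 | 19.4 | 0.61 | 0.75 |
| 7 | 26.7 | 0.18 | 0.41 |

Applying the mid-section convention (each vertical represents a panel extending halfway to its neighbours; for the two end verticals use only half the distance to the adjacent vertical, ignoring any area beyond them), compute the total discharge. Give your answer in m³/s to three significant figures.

w_1 = (9.4 − 3.4)/2 = 3 m; q_1 = 0.37 × 0.18 × 3 = 0.1998 m³/s
w_2 = (11.0 − 3.4)/2 = 3.8 m; q_2 = 0.55 × 0.52 × 3.8 = 1.087 m³/s
w_3 = (13.2 − 9.4)/2 = 1.9 m; q_3 = 0.58 × 0.44 × 1.9 = 0.4849 m³/s
w_4 = (15.9 − 11.0)/2 = 2.45 m; q_4 = 0.69 × 0.47 × 2.45 = 0.7945 m³/s
w_5 = (19.4 − 13.2)/2 = 3.1 m; q_5 = 0.62 × 0.53 × 3.1 = 1.019 m³/s
w_6 = (26.7 − 15.9)/2 = 5.4 m; q_6 = 0.75 × 0.61 × 5.4 = 2.471 m³/s
w_7 = (26.7 − 19.4)/2 = 3.65 m; q_7 = 0.41 × 0.18 × 3.65 = 0.2694 m³/s
Q = Σ qᵢ = 6.325 m³/s

6.32 m³/s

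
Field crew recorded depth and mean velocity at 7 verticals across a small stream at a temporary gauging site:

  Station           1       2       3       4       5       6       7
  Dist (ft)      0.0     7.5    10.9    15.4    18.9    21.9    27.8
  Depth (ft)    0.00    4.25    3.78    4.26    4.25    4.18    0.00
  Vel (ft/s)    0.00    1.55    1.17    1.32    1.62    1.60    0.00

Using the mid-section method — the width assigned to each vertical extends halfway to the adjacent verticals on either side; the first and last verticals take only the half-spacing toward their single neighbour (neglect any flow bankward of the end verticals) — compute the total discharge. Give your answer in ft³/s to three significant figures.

128 ft³/s

w_2 = (10.9 − 0.0)/2 = 5.45 ft; q_2 = 1.55 × 4.25 × 5.45 = 35.90 ft³/s
w_3 = (15.4 − 7.5)/2 = 3.95 ft; q_3 = 1.17 × 3.78 × 3.95 = 17.47 ft³/s
w_4 = (18.9 − 10.9)/2 = 4 ft; q_4 = 1.32 × 4.26 × 4 = 22.49 ft³/s
w_5 = (21.9 − 15.4)/2 = 3.25 ft; q_5 = 1.62 × 4.25 × 3.25 = 22.38 ft³/s
w_6 = (27.8 − 18.9)/2 = 4.45 ft; q_6 = 1.60 × 4.18 × 4.45 = 29.76 ft³/s
Stations 1, 7 contribute zero (depth or velocity is 0).
Q = Σ qᵢ = 128.0 ft³/s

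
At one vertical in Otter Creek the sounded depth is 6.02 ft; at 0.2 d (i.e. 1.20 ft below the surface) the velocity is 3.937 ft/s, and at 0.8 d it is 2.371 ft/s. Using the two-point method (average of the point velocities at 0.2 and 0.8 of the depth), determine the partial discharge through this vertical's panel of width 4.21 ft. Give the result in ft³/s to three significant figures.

v̄ = (3.937 + 2.371) / 2 = 3.154 ft/s
q = v̄ × d × w = 3.154 × 6.02 × 4.21 = 79.94 ft³/s

79.9 ft³/s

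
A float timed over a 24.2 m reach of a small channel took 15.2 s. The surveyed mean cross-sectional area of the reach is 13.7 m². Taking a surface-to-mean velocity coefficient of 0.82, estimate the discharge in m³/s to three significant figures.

17.9 m³/s

v_surface = L / t̄ = 24.2 / 15.2 = 1.592 m/s
v_mean = 0.82 × 1.592 = 1.306 m/s
Q = A × v_mean = 13.7 × 1.306 = 17.89 m³/s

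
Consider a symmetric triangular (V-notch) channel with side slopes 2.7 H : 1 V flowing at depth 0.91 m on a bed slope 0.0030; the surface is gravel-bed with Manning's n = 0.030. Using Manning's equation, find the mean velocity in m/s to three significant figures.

1.03 m/s

A = z·y² = 2.7×0.91² = 2.236 m²
P = 2y√(1+z²) = 2×0.91×√(1+2.7²) = 5.240 m
R = A/P = 2.236/5.240 = 0.4267 m
Q = (1/n)·A·R^(2/3)·S^(1/2) = (1/0.030) × 2.236 × 0.4267^(2/3) × 0.0030^(1/2) = 2.314 m³/s
V = Q/A = 2.314/2.236 = 1.035 m/s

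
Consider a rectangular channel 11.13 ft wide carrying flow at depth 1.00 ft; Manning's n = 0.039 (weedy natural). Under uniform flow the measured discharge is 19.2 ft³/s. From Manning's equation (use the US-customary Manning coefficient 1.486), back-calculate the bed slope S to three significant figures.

0.00256

A = b·y = 11.13 × 1.00 = 11.13 ft²
P = b + 2y = 11.13 + 2×1.00 = 13.13 ft
R = A/P = 11.13/13.13 = 0.8477 ft
S = (Q·n / (1.486·A·R^(2/3)))² = (19.2×0.039 / (1.486×11.13×0.8957))² = 0.002555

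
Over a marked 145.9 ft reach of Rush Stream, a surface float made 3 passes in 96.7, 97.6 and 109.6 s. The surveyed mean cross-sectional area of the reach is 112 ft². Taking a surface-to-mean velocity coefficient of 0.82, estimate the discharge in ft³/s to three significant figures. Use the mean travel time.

132 ft³/s

t̄ = (96.7 + 97.6 + 109.6) / 3 = 101.3 s
v_surface = L / t̄ = 145.9 / 101.3 = 1.440 ft/s
v_mean = 0.82 × 1.440 = 1.181 ft/s
Q = A × v_mean = 112 × 1.181 = 132.3 ft³/s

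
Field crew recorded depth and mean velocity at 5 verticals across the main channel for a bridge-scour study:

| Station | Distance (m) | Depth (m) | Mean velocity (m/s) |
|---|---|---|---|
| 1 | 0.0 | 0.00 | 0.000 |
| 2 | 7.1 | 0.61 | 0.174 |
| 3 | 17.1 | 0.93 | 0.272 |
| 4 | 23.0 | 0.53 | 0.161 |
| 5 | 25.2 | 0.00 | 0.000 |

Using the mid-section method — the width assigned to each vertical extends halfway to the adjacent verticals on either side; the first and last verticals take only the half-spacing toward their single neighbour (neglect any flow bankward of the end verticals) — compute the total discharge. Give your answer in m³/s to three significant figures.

w_2 = (17.1 − 0.0)/2 = 8.55 m; q_2 = 0.174 × 0.61 × 8.55 = 0.9075 m³/s
w_3 = (23.0 − 7.1)/2 = 7.95 m; q_3 = 0.272 × 0.93 × 7.95 = 2.011 m³/s
w_4 = (25.2 − 17.1)/2 = 4.05 m; q_4 = 0.161 × 0.53 × 4.05 = 0.3456 m³/s
Stations 1, 5 contribute zero (depth or velocity is 0).
Q = Σ qᵢ = 3.264 m³/s

3.26 m³/s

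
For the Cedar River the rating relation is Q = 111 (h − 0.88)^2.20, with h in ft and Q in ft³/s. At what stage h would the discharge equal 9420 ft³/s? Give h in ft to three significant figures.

8.41 ft

h − h₀ = (Q/C)^(1/b) = (9420/111)^(1/2.20) = 7.528 ft
h = 0.88 + 7.528 = 8.408 ft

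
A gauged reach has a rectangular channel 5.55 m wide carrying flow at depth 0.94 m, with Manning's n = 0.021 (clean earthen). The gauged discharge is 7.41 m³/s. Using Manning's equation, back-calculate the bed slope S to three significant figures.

A = b·y = 5.55 × 0.94 = 5.217 m²
P = b + 2y = 5.55 + 2×0.94 = 7.430 m
R = A/P = 5.217/7.430 = 0.7022 m
S = (Q·n / (1·A·R^(2/3)))² = (7.41×0.021 / (1×5.217×0.7900))² = 0.001426

0.00143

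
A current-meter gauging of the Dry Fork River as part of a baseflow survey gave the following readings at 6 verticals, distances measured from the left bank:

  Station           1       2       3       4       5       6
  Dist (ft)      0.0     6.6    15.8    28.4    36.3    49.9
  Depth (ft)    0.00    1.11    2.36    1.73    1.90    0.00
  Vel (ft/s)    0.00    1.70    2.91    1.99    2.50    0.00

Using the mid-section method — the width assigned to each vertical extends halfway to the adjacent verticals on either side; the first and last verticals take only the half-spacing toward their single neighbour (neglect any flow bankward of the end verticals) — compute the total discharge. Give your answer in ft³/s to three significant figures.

w_2 = (15.8 − 0.0)/2 = 7.9 ft; q_2 = 1.70 × 1.11 × 7.9 = 14.91 ft³/s
w_3 = (28.4 − 6.6)/2 = 10.9 ft; q_3 = 2.91 × 2.36 × 10.9 = 74.86 ft³/s
w_4 = (36.3 − 15.8)/2 = 10.25 ft; q_4 = 1.99 × 1.73 × 10.25 = 35.29 ft³/s
w_5 = (49.9 − 28.4)/2 = 10.75 ft; q_5 = 2.50 × 1.90 × 10.75 = 51.06 ft³/s
Stations 1, 6 contribute zero (depth or velocity is 0).
Q = Σ qᵢ = 176.1 ft³/s

176 ft³/s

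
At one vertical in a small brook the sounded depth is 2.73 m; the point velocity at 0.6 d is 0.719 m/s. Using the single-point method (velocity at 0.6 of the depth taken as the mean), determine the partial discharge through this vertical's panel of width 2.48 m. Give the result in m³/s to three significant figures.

v̄ = v₀.₆ = 0.719 m/s
q = v̄ × d × w = 0.7190 × 2.73 × 2.48 = 4.868 m³/s

4.87 m³/s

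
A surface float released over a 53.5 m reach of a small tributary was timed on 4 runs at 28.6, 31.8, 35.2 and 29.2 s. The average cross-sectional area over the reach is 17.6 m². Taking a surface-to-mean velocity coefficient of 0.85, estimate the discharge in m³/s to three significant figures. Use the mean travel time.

25.7 m³/s

t̄ = (28.6 + 31.8 + 35.2 + 29.2) / 4 = 31.2 s
v_surface = L / t̄ = 53.5 / 31.2 = 1.715 m/s
v_mean = 0.85 × 1.715 = 1.458 m/s
Q = A × v_mean = 17.6 × 1.458 = 25.65 m³/s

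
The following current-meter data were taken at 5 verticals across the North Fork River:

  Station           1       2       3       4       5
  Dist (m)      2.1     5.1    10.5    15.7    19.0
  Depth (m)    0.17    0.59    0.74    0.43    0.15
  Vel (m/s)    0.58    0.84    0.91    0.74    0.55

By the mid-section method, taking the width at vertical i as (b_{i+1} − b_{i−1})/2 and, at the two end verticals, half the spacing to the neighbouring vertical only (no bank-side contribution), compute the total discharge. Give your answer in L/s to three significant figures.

w_1 = (5.1 − 2.1)/2 = 1.5 m; q_1 = 0.58 × 0.17 × 1.5 = 0.1479 m³/s
w_2 = (10.5 − 2.1)/2 = 4.2 m; q_2 = 0.84 × 0.59 × 4.2 = 2.082 m³/s
w_3 = (15.7 − 5.1)/2 = 5.3 m; q_3 = 0.91 × 0.74 × 5.3 = 3.569 m³/s
w_4 = (19.0 − 10.5)/2 = 4.25 m; q_4 = 0.74 × 0.43 × 4.25 = 1.352 m³/s
w_5 = (19.0 − 15.7)/2 = 1.65 m; q_5 = 0.55 × 0.15 × 1.65 = 0.1361 m³/s
Q = Σ qᵢ = 7.287 m³/s
= 7.287 × 1000 = 7287 L/s

7290 L/s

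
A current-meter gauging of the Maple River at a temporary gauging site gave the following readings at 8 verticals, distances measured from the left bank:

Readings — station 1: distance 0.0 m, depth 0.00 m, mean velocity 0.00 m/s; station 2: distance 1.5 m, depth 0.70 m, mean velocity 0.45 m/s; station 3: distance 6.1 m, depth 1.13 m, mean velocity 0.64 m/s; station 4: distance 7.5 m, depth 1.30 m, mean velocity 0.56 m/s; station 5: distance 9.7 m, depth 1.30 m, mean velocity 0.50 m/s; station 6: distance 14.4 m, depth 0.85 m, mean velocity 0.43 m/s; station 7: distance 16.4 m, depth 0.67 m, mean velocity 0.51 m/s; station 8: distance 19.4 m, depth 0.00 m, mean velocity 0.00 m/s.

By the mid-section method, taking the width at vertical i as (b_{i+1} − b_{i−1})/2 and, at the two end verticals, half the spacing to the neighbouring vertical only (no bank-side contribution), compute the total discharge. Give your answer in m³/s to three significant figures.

8.76 m³/s

w_2 = (6.1 − 0.0)/2 = 3.05 m; q_2 = 0.45 × 0.70 × 3.05 = 0.9608 m³/s
w_3 = (7.5 − 1.5)/2 = 3 m; q_3 = 0.64 × 1.13 × 3 = 2.170 m³/s
w_4 = (9.7 − 6.1)/2 = 1.8 m; q_4 = 0.56 × 1.30 × 1.8 = 1.310 m³/s
w_5 = (14.4 − 7.5)/2 = 3.45 m; q_5 = 0.50 × 1.30 × 3.45 = 2.243 m³/s
w_6 = (16.4 − 9.7)/2 = 3.35 m; q_6 = 0.43 × 0.85 × 3.35 = 1.224 m³/s
w_7 = (19.4 − 14.4)/2 = 2.5 m; q_7 = 0.51 × 0.67 × 2.5 = 0.8543 m³/s
Stations 1, 8 contribute zero (depth or velocity is 0).
Q = Σ qᵢ = 8.762 m³/s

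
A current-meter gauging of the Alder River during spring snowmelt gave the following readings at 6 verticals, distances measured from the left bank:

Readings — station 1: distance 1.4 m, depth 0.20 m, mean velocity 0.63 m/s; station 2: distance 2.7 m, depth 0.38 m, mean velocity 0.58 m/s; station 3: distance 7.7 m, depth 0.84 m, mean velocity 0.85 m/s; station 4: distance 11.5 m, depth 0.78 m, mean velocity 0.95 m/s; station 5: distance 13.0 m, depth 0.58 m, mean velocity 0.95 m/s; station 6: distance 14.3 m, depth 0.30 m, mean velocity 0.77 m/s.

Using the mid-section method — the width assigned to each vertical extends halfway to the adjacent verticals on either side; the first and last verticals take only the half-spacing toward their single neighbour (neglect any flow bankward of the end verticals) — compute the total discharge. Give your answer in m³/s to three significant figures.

w_1 = (2.7 − 1.4)/2 = 0.65 m; q_1 = 0.63 × 0.20 × 0.65 = 0.08190 m³/s
w_2 = (7.7 − 1.4)/2 = 3.15 m; q_2 = 0.58 × 0.38 × 3.15 = 0.6943 m³/s
w_3 = (11.5 − 2.7)/2 = 4.4 m; q_3 = 0.85 × 0.84 × 4.4 = 3.142 m³/s
w_4 = (13.0 − 7.7)/2 = 2.65 m; q_4 = 0.95 × 0.78 × 2.65 = 1.964 m³/s
w_5 = (14.3 − 11.5)/2 = 1.4 m; q_5 = 0.95 × 0.58 × 1.4 = 0.7714 m³/s
w_6 = (14.3 − 13.0)/2 = 0.65 m; q_6 = 0.77 × 0.30 × 0.65 = 0.1502 m³/s
Q = Σ qᵢ = 6.803 m³/s

6.80 m³/s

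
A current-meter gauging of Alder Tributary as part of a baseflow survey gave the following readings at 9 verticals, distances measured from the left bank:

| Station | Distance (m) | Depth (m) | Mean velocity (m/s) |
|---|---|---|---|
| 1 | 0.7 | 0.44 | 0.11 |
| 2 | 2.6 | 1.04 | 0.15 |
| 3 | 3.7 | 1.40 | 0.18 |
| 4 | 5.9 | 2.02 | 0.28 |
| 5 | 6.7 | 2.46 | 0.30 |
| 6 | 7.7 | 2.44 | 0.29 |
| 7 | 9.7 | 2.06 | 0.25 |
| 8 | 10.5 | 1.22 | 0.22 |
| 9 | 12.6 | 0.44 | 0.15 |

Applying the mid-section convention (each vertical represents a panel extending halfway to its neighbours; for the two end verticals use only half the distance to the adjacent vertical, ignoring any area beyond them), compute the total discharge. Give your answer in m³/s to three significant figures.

w_1 = (2.6 − 0.7)/2 = 0.95 m; q_1 = 0.11 × 0.44 × 0.95 = 0.04598 m³/s
w_2 = (3.7 − 0.7)/2 = 1.5 m; q_2 = 0.15 × 1.04 × 1.5 = 0.2340 m³/s
w_3 = (5.9 − 2.6)/2 = 1.65 m; q_3 = 0.18 × 1.40 × 1.65 = 0.4158 m³/s
w_4 = (6.7 − 3.7)/2 = 1.5 m; q_4 = 0.28 × 2.02 × 1.5 = 0.8484 m³/s
w_5 = (7.7 − 5.9)/2 = 0.9 m; q_5 = 0.30 × 2.46 × 0.9 = 0.6642 m³/s
w_6 = (9.7 − 6.7)/2 = 1.5 m; q_6 = 0.29 × 2.44 × 1.5 = 1.061 m³/s
w_7 = (10.5 − 7.7)/2 = 1.4 m; q_7 = 0.25 × 2.06 × 1.4 = 0.7210 m³/s
w_8 = (12.6 − 9.7)/2 = 1.45 m; q_8 = 0.22 × 1.22 × 1.45 = 0.3892 m³/s
w_9 = (12.6 − 10.5)/2 = 1.05 m; q_9 = 0.15 × 0.44 × 1.05 = 0.06930 m³/s
Q = Σ qᵢ = 4.449 m³/s

4.45 m³/s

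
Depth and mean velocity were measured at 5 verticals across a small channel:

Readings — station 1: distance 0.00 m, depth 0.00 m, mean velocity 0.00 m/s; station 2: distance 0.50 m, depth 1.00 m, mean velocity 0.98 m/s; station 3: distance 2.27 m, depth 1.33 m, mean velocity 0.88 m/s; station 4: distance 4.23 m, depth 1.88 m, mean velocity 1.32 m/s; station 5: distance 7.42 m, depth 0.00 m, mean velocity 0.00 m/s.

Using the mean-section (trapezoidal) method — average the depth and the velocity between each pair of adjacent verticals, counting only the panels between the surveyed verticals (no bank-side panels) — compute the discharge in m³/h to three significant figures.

26900 m³/h

Panel 1-2: Δb = 0.5 m, d̄ = (0.00+1.00)/2 = 0.5, v̄ = (0.00+0.98)/2 = 0.49 → q = 0.5×0.5×0.49 = 0.1225 m³/s
Panel 2-3: Δb = 1.77 m, d̄ = (1.00+1.33)/2 = 1.165, v̄ = (0.98+0.88)/2 = 0.93 → q = 1.77×1.165×0.93 = 1.918 m³/s
Panel 3-4: Δb = 1.96 m, d̄ = (1.33+1.88)/2 = 1.605, v̄ = (0.88+1.32)/2 = 1.1 → q = 1.96×1.605×1.1 = 3.460 m³/s
Panel 4-5: Δb = 3.19 m, d̄ = (1.88+0.00)/2 = 0.94, v̄ = (1.32+0.00)/2 = 0.66 → q = 3.19×0.94×0.66 = 1.979 m³/s
Q = Σ q = 7.480 m³/s
= 7.480 × 3600 = 26930 m³/h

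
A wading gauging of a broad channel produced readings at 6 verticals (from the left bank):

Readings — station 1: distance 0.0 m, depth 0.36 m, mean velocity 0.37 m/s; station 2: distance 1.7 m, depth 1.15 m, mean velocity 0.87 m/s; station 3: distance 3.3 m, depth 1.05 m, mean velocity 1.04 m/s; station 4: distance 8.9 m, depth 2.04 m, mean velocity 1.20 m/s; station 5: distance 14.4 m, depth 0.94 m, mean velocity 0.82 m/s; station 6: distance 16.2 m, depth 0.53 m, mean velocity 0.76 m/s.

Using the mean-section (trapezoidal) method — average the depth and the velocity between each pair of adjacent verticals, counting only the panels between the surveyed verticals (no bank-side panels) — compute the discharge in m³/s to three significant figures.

21.5 m³/s

Panel 1-2: Δb = 1.7 m, d̄ = (0.36+1.15)/2 = 0.755, v̄ = (0.37+0.87)/2 = 0.62 → q = 1.7×0.755×0.62 = 0.7958 m³/s
Panel 2-3: Δb = 1.6 m, d̄ = (1.15+1.05)/2 = 1.1, v̄ = (0.87+1.04)/2 = 0.955 → q = 1.6×1.1×0.955 = 1.681 m³/s
Panel 3-4: Δb = 5.6 m, d̄ = (1.05+2.04)/2 = 1.545, v̄ = (1.04+1.20)/2 = 1.12 → q = 5.6×1.545×1.12 = 9.690 m³/s
Panel 4-5: Δb = 5.5 m, d̄ = (2.04+0.94)/2 = 1.49, v̄ = (1.20+0.82)/2 = 1.01 → q = 5.5×1.49×1.01 = 8.277 m³/s
Panel 5-6: Δb = 1.8 m, d̄ = (0.94+0.53)/2 = 0.735, v̄ = (0.82+0.76)/2 = 0.79 → q = 1.8×0.735×0.79 = 1.045 m³/s
Q = Σ q = 21.49 m³/s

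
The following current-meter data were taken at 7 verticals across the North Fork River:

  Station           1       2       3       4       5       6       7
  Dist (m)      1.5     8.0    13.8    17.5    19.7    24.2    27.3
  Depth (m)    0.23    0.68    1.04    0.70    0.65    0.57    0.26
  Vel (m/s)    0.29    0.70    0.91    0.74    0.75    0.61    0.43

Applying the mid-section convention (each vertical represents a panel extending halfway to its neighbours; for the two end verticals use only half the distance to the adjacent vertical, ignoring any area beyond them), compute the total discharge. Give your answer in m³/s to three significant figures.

12.3 m³/s

w_1 = (8.0 − 1.5)/2 = 3.25 m; q_1 = 0.29 × 0.23 × 3.25 = 0.2168 m³/s
w_2 = (13.8 − 1.5)/2 = 6.15 m; q_2 = 0.70 × 0.68 × 6.15 = 2.927 m³/s
w_3 = (17.5 − 8.0)/2 = 4.75 m; q_3 = 0.91 × 1.04 × 4.75 = 4.495 m³/s
w_4 = (19.7 − 13.8)/2 = 2.95 m; q_4 = 0.74 × 0.70 × 2.95 = 1.528 m³/s
w_5 = (24.2 − 17.5)/2 = 3.35 m; q_5 = 0.75 × 0.65 × 3.35 = 1.633 m³/s
w_6 = (27.3 − 19.7)/2 = 3.8 m; q_6 = 0.61 × 0.57 × 3.8 = 1.321 m³/s
w_7 = (27.3 − 24.2)/2 = 1.55 m; q_7 = 0.43 × 0.26 × 1.55 = 0.1733 m³/s
Q = Σ qᵢ = 12.30 m³/s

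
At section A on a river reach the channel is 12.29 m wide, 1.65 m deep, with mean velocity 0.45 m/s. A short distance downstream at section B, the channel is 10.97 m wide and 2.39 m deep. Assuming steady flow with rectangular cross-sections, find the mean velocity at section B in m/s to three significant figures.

0.348 m/s

Q = A₁V₁ = (12.29×1.65) × 0.45 = 9.125 m³/s
A₂ = 10.97 × 2.39 = 26.22 m²
V₂ = Q/A₂ = 9.125/26.22 = 0.3481 m/s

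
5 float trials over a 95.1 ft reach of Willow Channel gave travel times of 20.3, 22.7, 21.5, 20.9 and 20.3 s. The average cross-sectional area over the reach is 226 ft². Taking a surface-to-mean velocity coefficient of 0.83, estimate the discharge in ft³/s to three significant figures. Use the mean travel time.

844 ft³/s

t̄ = (20.3 + 22.7 + 21.5 + 20.9 + 20.3) / 5 = 21.14 s
v_surface = L / t̄ = 95.1 / 21.14 = 4.499 ft/s
v_mean = 0.83 × 4.499 = 3.734 ft/s
Q = A × v_mean = 226 × 3.734 = 843.8 ft³/s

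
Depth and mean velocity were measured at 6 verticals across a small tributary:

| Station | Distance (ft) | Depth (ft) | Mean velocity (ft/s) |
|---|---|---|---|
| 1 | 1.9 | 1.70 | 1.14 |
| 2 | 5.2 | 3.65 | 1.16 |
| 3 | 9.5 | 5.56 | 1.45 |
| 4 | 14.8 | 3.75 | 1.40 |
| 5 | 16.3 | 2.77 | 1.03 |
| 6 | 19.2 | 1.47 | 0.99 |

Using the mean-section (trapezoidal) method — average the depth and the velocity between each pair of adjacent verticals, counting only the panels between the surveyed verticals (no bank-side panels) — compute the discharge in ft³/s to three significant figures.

83.3 ft³/s

Panel 1-2: Δb = 3.3 ft, d̄ = (1.70+3.65)/2 = 2.675, v̄ = (1.14+1.16)/2 = 1.15 → q = 3.3×2.675×1.15 = 10.15 ft³/s
Panel 2-3: Δb = 4.3 ft, d̄ = (3.65+5.56)/2 = 4.605, v̄ = (1.16+1.45)/2 = 1.305 → q = 4.3×4.605×1.305 = 25.84 ft³/s
Panel 3-4: Δb = 5.3 ft, d̄ = (5.56+3.75)/2 = 4.655, v̄ = (1.45+1.40)/2 = 1.425 → q = 5.3×4.655×1.425 = 35.16 ft³/s
Panel 4-5: Δb = 1.5 ft, d̄ = (3.75+2.77)/2 = 3.26, v̄ = (1.40+1.03)/2 = 1.215 → q = 1.5×3.26×1.215 = 5.941 ft³/s
Panel 5-6: Δb = 2.9 ft, d̄ = (2.77+1.47)/2 = 2.12, v̄ = (1.03+0.99)/2 = 1.01 → q = 2.9×2.12×1.01 = 6.209 ft³/s
Q = Σ q = 83.30 ft³/s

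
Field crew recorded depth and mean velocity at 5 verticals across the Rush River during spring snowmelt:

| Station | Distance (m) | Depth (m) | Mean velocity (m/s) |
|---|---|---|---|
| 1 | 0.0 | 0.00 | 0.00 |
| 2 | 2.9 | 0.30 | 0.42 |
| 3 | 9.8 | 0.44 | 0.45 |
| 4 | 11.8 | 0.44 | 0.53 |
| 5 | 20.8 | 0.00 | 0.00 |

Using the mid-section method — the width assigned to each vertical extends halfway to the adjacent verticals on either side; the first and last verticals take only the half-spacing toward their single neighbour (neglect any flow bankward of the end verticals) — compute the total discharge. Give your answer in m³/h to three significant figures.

10000 m³/h

w_2 = (9.8 − 0.0)/2 = 4.9 m; q_2 = 0.42 × 0.30 × 4.9 = 0.6174 m³/s
w_3 = (11.8 − 2.9)/2 = 4.45 m; q_3 = 0.45 × 0.44 × 4.45 = 0.8811 m³/s
w_4 = (20.8 − 9.8)/2 = 5.5 m; q_4 = 0.53 × 0.44 × 5.5 = 1.283 m³/s
Stations 1, 5 contribute zero (depth or velocity is 0).
Q = Σ qᵢ = 2.781 m³/s
= 2.781 × 3600 = 10010 m³/h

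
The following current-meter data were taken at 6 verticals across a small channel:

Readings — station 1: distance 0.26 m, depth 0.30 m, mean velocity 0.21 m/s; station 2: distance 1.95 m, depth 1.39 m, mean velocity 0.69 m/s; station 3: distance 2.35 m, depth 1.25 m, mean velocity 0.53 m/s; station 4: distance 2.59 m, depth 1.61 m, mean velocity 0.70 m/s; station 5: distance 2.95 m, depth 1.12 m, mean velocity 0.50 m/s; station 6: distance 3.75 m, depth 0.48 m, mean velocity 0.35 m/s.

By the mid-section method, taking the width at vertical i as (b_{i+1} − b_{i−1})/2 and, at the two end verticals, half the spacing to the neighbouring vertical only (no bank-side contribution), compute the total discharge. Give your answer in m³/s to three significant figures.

w_1 = (1.95 − 0.26)/2 = 0.845 m; q_1 = 0.21 × 0.30 × 0.845 = 0.05324 m³/s
w_2 = (2.35 − 0.26)/2 = 1.045 m; q_2 = 0.69 × 1.39 × 1.045 = 1.002 m³/s
w_3 = (2.59 − 1.95)/2 = 0.32 m; q_3 = 0.53 × 1.25 × 0.32 = 0.2120 m³/s
w_4 = (2.95 − 2.35)/2 = 0.3 m; q_4 = 0.70 × 1.61 × 0.3 = 0.3381 m³/s
w_5 = (3.75 − 2.59)/2 = 0.58 m; q_5 = 0.50 × 1.12 × 0.58 = 0.3248 m³/s
w_6 = (3.75 − 2.95)/2 = 0.4 m; q_6 = 0.35 × 0.48 × 0.4 = 0.06720 m³/s
Q = Σ qᵢ = 1.998 m³/s

2.00 m³/s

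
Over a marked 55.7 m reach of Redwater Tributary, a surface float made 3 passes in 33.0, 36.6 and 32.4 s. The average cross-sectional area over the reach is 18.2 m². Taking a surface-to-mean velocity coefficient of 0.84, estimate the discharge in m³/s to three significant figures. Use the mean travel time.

25.0 m³/s

t̄ = (33.0 + 36.6 + 32.4) / 3 = 34 s
v_surface = L / t̄ = 55.7 / 34 = 1.638 m/s
v_mean = 0.84 × 1.638 = 1.376 m/s
Q = A × v_mean = 18.2 × 1.376 = 25.05 m³/s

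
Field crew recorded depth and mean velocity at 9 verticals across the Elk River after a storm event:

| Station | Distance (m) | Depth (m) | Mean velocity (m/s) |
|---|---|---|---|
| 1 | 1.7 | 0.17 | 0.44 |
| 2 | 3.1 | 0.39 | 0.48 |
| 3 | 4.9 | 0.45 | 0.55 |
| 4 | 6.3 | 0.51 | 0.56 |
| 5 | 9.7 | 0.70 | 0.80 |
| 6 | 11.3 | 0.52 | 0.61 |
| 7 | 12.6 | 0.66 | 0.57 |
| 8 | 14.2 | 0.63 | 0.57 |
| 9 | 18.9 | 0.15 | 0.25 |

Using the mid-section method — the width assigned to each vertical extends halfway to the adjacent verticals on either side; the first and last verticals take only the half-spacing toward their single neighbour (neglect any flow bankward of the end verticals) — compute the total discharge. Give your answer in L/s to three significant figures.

w_1 = (3.1 − 1.7)/2 = 0.7 m; q_1 = 0.44 × 0.17 × 0.7 = 0.05236 m³/s
w_2 = (4.9 − 1.7)/2 = 1.6 m; q_2 = 0.48 × 0.39 × 1.6 = 0.2995 m³/s
w_3 = (6.3 − 3.1)/2 = 1.6 m; q_3 = 0.55 × 0.45 × 1.6 = 0.3960 m³/s
w_4 = (9.7 − 4.9)/2 = 2.4 m; q_4 = 0.56 × 0.51 × 2.4 = 0.6854 m³/s
w_5 = (11.3 − 6.3)/2 = 2.5 m; q_5 = 0.80 × 0.70 × 2.5 = 1.400 m³/s
w_6 = (12.6 − 9.7)/2 = 1.45 m; q_6 = 0.61 × 0.52 × 1.45 = 0.4599 m³/s
w_7 = (14.2 − 11.3)/2 = 1.45 m; q_7 = 0.57 × 0.66 × 1.45 = 0.5455 m³/s
w_8 = (18.9 − 12.6)/2 = 3.15 m; q_8 = 0.57 × 0.63 × 3.15 = 1.131 m³/s
w_9 = (18.9 − 14.2)/2 = 2.35 m; q_9 = 0.25 × 0.15 × 2.35 = 0.08813 m³/s
Q = Σ qᵢ = 5.058 m³/s
= 5.058 × 1000 = 5058 L/s

5060 L/s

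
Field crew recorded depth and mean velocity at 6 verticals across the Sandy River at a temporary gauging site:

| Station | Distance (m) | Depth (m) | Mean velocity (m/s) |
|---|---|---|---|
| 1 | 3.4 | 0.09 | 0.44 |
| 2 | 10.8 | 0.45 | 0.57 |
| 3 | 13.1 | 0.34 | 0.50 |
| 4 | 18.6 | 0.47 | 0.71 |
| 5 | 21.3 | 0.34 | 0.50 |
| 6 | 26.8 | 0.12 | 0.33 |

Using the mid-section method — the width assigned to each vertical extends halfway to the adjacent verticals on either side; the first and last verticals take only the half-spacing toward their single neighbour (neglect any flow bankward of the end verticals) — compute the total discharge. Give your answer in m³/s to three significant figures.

4.23 m³/s

w_1 = (10.8 − 3.4)/2 = 3.7 m; q_1 = 0.44 × 0.09 × 3.7 = 0.1465 m³/s
w_2 = (13.1 − 3.4)/2 = 4.85 m; q_2 = 0.57 × 0.45 × 4.85 = 1.244 m³/s
w_3 = (18.6 − 10.8)/2 = 3.9 m; q_3 = 0.50 × 0.34 × 3.9 = 0.6630 m³/s
w_4 = (21.3 − 13.1)/2 = 4.1 m; q_4 = 0.71 × 0.47 × 4.1 = 1.368 m³/s
w_5 = (26.8 − 18.6)/2 = 4.1 m; q_5 = 0.50 × 0.34 × 4.1 = 0.6970 m³/s
w_6 = (26.8 − 21.3)/2 = 2.75 m; q_6 = 0.33 × 0.12 × 2.75 = 0.1089 m³/s
Q = Σ qᵢ = 4.228 m³/s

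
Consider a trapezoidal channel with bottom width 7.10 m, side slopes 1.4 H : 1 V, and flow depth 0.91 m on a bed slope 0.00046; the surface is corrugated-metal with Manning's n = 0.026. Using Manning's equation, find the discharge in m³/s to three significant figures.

A = (b + z·y)·y = (7.10 + 1.4×0.91)×0.91 = 7.620 m²
P = b + 2y√(1+z²) = 7.10 + 2×0.91×√(1+1.4²) = 10.23 m
R = A/P = 7.620/10.23 = 0.7448 m
Q = (1/n)·A·R^(2/3)·S^(1/2) = (1/0.026) × 7.620 × 0.7448^(2/3) × 0.00046^(1/2) = 5.165 m³/s

5.17 m³/s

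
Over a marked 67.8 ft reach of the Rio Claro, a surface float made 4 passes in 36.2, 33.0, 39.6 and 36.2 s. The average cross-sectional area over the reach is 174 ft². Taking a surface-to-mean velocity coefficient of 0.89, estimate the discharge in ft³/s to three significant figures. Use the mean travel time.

t̄ = (36.2 + 33.0 + 39.6 + 36.2) / 4 = 36.25 s
v_surface = L / t̄ = 67.8 / 36.25 = 1.870 ft/s
v_mean = 0.89 × 1.870 = 1.665 ft/s
Q = A × v_mean = 174 × 1.665 = 289.6 ft³/s

290 ft³/s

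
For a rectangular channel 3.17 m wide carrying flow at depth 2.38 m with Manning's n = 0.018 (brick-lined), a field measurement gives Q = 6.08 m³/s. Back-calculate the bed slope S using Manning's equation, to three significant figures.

A = b·y = 3.17 × 2.38 = 7.545 m²
P = b + 2y = 3.17 + 2×2.38 = 7.930 m
R = A/P = 7.545/7.930 = 0.9514 m
S = (Q·n / (1·A·R^(2/3)))² = (6.08×0.018 / (1×7.545×0.9673))² = 0.0002249

0.000225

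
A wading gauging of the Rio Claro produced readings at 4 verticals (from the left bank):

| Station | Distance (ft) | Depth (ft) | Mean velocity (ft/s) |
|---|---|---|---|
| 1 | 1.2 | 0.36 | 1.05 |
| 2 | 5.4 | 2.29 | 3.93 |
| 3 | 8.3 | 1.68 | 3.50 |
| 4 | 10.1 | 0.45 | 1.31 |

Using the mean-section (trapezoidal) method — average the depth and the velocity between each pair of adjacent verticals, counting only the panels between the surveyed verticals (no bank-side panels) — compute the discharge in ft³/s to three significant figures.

Panel 1-2: Δb = 4.2 ft, d̄ = (0.36+2.29)/2 = 1.325, v̄ = (1.05+3.93)/2 = 2.49 → q = 4.2×1.325×2.49 = 13.86 ft³/s
Panel 2-3: Δb = 2.9 ft, d̄ = (2.29+1.68)/2 = 1.985, v̄ = (3.93+3.50)/2 = 3.715 → q = 2.9×1.985×3.715 = 21.39 ft³/s
Panel 3-4: Δb = 1.8 ft, d̄ = (1.68+0.45)/2 = 1.065, v̄ = (3.50+1.31)/2 = 2.405 → q = 1.8×1.065×2.405 = 4.610 ft³/s
Q = Σ q = 39.85 ft³/s

39.9 ft³/s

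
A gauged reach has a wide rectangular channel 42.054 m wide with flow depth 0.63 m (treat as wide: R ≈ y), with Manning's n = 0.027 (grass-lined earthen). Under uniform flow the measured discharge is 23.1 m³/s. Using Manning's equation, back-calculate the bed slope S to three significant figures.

A = b·y = 42.054 × 0.63 = 26.49 m²
Wide channel: R ≈ y = 0.63 m
S = (Q·n / (1·A·R^(2/3)))² = (23.1×0.027 / (1×26.49×0.7349))² = 0.001026

0.00103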